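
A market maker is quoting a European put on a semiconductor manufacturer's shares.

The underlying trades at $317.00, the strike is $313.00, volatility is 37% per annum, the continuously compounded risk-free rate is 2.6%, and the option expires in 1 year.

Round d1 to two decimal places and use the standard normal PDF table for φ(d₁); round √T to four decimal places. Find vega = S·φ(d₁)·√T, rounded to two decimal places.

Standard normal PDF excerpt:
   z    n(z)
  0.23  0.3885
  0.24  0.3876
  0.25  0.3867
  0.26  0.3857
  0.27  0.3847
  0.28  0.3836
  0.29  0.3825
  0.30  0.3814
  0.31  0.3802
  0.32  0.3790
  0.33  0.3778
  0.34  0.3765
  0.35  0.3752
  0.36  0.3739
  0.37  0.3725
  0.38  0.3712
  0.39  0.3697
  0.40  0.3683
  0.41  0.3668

121.25

T = 1;  σ√T = 0.3700
d₁ = [ln(317/313) + (0.026 + 0.37²/2)·1] / 0.3700 = [0.0127 + 0.0944] / 0.3700 = 0.2896 ≈ 0.29
√T = √1 = 1.0000
φ(d₁) = φ(0.29) = 0.3825
vega = S·φ(d₁)·√T = 317·0.3825·1.0000 = 121.2525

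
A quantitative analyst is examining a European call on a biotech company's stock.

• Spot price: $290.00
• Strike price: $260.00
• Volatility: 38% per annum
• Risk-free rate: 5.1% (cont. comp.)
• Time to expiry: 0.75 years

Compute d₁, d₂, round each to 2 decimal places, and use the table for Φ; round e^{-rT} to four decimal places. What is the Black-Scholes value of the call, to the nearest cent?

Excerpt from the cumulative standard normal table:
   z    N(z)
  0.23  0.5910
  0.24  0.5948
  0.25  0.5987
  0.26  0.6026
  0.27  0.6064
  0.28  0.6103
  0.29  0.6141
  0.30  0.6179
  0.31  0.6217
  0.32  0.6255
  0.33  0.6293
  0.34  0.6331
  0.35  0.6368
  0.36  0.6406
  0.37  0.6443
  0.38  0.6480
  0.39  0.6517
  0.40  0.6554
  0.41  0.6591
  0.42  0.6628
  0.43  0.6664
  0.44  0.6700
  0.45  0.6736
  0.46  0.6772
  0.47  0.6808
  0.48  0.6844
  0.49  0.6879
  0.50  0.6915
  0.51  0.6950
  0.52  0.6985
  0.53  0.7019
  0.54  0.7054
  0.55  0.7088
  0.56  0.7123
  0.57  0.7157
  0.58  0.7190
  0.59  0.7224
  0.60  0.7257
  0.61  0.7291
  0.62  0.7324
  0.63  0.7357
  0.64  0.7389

$58.71

T = 0.75;  σ√T = 0.3291
ln(S/K) + (r + σ²/2)T = ln(290/260) + (0.051 + 0.38²/2)·0.75 = 0.1092 + 0.0924 = 0.2016
d₁ = 0.2016 / 0.3291 = 0.6126 → 0.61
d₂ = d₁ − σ√T = 0.6126 − 0.3291 = 0.2835 → 0.28
exp(−rT) = exp(−0.051·0.75) = 0.9625
N(d₁) = N(0.61) = 0.7291;  N(d₂) = N(0.28) = 0.6103
C = 290·0.7291 − 260·0.9625·0.6103 = 211.4390 − 152.7276 = 58.7114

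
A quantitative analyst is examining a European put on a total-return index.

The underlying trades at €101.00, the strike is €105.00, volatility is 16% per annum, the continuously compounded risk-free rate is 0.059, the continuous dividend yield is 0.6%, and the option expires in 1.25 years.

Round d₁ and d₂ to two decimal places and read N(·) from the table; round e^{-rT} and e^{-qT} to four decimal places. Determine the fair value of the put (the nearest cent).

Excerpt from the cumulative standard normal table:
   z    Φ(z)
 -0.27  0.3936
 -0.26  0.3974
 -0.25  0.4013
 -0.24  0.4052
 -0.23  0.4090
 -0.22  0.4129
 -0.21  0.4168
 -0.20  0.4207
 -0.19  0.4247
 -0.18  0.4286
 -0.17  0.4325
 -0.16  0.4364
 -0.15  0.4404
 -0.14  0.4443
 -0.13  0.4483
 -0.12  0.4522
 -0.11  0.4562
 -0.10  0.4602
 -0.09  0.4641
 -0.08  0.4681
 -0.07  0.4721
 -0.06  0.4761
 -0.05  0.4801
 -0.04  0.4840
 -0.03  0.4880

€5.82

T = 1.25;  σ√T = 0.1789
d₁ = [ln(101/105) + (0.059 − 0.006 + 0.16²/2)·1.25] / 0.1789 = [-0.0388 + 0.0822] / 0.1789 = 0.2427 → 0.24
d₂ = d₁ − σ√T = 0.2427 − 0.1789 = 0.0638 → 0.06
e^(−qT) = e^(−0.006·1.25) = 0.9925;  e^(−rT) = e^(−0.059·1.25) = 0.9289
N(−d₂) = N(-0.06) = 0.4761;  N(−d₁) = N(-0.24) = 0.4052
P = 105·0.9289·0.4761 − 101·0.9925·0.4052 = 46.4362 − 40.6183 = 5.8179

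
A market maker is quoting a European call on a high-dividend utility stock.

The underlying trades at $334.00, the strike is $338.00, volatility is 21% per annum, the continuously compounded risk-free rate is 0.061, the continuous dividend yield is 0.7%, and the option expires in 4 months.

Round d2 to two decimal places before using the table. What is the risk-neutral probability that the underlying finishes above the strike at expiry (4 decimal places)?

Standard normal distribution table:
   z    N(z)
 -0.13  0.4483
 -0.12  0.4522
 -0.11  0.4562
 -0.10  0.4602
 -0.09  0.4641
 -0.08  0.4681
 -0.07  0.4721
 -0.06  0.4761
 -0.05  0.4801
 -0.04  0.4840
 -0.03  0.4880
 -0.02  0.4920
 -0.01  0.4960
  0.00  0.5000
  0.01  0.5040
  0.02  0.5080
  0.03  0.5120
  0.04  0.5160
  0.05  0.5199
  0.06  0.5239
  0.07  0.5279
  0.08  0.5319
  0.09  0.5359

σ√T = 0.21·√0.3333 = 0.1212
d₁ = [ln(334/338) + (0.061 − 0.007 + 0.21²/2)·0.3333] / 0.1212 = [-0.0119 + 0.0253] / 0.1212 = 0.1109 → 0.11
d₂ = d₁ − σ√T = 0.1109 − 0.1212 = -0.0104 → -0.01
Risk-neutral Pr[S_T > K] = N(d₂) = N(-0.01) = 0.4960

0.4960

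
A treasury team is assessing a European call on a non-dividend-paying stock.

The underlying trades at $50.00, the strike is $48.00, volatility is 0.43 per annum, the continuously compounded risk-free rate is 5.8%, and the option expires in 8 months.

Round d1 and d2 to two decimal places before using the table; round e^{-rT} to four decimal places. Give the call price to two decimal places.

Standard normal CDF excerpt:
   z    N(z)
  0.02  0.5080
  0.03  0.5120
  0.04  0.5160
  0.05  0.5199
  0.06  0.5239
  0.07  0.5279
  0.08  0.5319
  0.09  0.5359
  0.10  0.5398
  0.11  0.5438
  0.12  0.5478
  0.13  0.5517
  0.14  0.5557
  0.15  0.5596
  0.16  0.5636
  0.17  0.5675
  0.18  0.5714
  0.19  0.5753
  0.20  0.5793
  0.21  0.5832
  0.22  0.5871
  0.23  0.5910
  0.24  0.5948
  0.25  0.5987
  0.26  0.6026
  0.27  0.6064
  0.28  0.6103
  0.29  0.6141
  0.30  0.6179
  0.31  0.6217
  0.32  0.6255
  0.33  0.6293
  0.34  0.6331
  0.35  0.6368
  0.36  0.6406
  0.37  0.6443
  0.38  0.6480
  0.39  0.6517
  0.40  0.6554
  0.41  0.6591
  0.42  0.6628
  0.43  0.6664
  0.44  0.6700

σ√T = 0.43 × 0.8165 = 0.3511
ln(S/K) + (r + σ²/2)T = ln(50/48) + (0.058 + 0.43²/2)·0.6667 = 0.0408 + 0.1003 = 0.1411
d₁ = 0.1411 / 0.3511 = 0.4019 ≈ 0.40
d₂ = d₁ − σ√T = 0.4019 − 0.3511 = 0.0509 ≈ 0.05
exp(−rT) = exp(−0.058·0.6667) = 0.9621
N(d₁) = N(0.40) = 0.6554;  N(d₂) = N(0.05) = 0.5199
C = 50·0.6554 − 48·0.9621·0.5199 = 32.7700 − 24.0094 = 8.7606

$8.76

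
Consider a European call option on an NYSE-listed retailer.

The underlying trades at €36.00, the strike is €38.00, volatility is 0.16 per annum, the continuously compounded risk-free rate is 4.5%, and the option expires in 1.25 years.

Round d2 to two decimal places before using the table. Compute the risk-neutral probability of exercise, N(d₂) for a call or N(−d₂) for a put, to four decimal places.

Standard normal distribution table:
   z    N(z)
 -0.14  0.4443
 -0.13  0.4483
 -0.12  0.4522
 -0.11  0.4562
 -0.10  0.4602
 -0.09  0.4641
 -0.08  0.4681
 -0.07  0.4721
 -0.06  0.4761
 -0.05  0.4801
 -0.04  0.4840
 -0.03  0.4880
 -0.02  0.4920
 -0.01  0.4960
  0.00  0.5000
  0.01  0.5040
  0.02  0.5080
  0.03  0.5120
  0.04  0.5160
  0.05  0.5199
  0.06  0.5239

σ√T = 0.16·√1.25 = 0.1789
d₁ = [ln(36/38) + (0.045 + ½·0.16²)·1.25] / (σ√T) = (-0.0541 + 0.0722) / 0.1789 = 0.1016 → 0.10
d₂ = 0.1016 − 0.1789 = -0.0772 → -0.08
Pr(exercise) under Q = N(d₂) = 0.4681

0.4681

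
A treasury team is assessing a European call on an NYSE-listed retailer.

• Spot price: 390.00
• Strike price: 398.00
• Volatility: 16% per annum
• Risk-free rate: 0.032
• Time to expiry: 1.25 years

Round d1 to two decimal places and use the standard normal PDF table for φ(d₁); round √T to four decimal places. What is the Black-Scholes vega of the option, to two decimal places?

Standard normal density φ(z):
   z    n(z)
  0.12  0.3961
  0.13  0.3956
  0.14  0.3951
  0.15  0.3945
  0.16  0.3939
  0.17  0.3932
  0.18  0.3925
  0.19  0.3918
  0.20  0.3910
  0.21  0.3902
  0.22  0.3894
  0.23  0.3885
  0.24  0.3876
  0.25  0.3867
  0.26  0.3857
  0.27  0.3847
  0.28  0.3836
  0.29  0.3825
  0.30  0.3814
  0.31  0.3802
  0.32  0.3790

T = 1.25;  σ√T = 0.1789
d₁ = [ln(390/398) + (0.032 + ½·0.16²)·1.25] / (σ√T) = (-0.0203 + 0.0560) / 0.1789 = 0.1995 ≈ 0.20
√T = √1.25 = 1.1180
φ(d₁) = φ(0.20) = 0.3910
vega = S·φ(d₁)·√T = 390·0.3910·1.1180 = 170.4838
(Call and put vega coincide under Black-Scholes.)

170.48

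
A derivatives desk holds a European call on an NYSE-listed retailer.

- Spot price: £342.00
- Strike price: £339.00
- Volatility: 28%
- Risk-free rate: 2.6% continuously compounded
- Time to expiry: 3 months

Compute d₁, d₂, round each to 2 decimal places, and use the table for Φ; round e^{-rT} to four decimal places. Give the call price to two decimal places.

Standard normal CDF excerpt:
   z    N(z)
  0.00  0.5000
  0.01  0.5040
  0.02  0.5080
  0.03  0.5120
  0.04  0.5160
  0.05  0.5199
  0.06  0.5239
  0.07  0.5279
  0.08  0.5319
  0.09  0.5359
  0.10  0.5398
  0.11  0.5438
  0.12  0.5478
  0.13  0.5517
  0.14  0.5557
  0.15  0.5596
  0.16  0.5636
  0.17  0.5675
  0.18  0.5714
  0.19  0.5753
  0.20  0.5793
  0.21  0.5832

σ√T = 0.28·√0.25 = 0.1400
ln(S/K) + (r + σ²/2)T = ln(342/339) + (0.026 + 0.28²/2)·0.25 = 0.0088 + 0.0163 = 0.0251
d₁ = 0.0251 / 0.1400 = 0.1794 ⇒ 0.18
d₂ = d₁ − σ√T = 0.1794 − 0.1400 = 0.0394 ⇒ 0.04
e^(−rT) = e^(−0.026·0.25) = 0.9935
C = 342·N(0.18) − 339·0.9935·N(0.04) = 342·0.5714 − 339·0.9935·0.5160 = 195.4188 − 173.7870 = 21.6318

£21.63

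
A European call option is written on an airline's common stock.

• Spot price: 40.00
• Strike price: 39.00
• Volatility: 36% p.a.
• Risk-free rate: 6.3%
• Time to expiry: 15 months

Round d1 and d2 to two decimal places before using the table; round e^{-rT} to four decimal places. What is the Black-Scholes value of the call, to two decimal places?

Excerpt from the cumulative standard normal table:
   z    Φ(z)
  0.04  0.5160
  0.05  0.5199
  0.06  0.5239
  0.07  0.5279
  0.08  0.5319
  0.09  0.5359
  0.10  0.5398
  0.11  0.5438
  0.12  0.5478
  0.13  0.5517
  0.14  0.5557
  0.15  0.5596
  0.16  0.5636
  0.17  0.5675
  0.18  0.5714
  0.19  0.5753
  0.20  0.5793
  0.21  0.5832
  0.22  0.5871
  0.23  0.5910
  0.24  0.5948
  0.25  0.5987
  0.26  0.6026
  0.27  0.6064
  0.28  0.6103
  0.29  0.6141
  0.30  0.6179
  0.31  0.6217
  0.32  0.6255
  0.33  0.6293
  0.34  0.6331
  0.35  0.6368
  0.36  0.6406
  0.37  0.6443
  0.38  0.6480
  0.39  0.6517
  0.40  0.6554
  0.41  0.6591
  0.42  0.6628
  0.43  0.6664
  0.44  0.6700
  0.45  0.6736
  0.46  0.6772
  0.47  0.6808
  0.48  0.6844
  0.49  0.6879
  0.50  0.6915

T = 1.25;  σ√T = 0.4025
d₁ = [ln(40/39) + (0.063 + 0.36²/2)·1.25] / 0.4025 = [0.0253 + 0.1598] / 0.4025 = 0.4598 which rounds to 0.46
d₂ = d₁ − σ√T = 0.4598 − 0.4025 = 0.0573 which rounds to 0.06
e^(−rT) = e^(−0.063·1.25) = 0.9243
C = 40·N(0.46) − 39·0.9243·N(0.06) = 40·0.6772 − 39·0.9243·0.5239 = 27.0880 − 18.8854 = 8.2026

8.20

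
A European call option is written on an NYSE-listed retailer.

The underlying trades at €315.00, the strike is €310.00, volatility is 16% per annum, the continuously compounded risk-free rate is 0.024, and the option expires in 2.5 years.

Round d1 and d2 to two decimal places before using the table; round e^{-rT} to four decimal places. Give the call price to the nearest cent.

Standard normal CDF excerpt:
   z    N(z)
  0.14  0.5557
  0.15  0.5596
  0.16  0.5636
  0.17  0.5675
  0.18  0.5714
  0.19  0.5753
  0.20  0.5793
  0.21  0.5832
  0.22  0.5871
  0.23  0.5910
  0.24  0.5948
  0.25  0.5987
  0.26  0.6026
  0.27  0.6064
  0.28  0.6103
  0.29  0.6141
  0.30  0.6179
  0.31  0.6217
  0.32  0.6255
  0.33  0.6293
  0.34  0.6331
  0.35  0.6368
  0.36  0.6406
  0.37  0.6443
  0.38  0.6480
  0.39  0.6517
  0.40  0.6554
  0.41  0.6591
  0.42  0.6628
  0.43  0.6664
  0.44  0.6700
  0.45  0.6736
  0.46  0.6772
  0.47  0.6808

T = 2.5;  σ√T = 0.2530
d₁ = [ln(315/310) + (0.024 + ½·0.16²)·2.5] / (σ√T) = (0.0160 + 0.0920) / 0.2530 = 0.4269 ⇒ 0.43
d₂ = 0.4269 − 0.2530 = 0.1739 ⇒ 0.17
e^(−rT) = e^(−0.024·2.5) = 0.9418
C = 315·N(0.43) − 310·0.9418·N(0.17) = 315·0.6664 − 310·0.9418·0.5675 = 209.9160 − 165.6862 = 44.2298

€44.23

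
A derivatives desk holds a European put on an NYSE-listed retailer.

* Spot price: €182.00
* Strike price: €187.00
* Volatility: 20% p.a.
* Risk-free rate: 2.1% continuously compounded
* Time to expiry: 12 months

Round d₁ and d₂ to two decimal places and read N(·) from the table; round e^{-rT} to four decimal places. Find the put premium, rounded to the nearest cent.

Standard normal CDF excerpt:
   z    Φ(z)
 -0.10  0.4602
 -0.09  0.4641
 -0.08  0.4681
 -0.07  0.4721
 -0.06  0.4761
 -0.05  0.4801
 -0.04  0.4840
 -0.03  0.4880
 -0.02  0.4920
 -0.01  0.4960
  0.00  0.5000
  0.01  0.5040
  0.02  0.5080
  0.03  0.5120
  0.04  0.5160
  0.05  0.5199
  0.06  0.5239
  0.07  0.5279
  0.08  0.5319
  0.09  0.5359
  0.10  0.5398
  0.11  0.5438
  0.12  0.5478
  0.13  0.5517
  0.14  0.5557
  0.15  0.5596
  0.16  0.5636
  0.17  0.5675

€15.10

T = 1;  σ√T = 0.2000
ln(S/K) + (r + σ²/2)T = ln(182/187) + (0.021 + 0.2²/2)·1 = -0.0271 + 0.0410 = 0.0139
d₁ = 0.0139 / 0.2000 = 0.0695 ⇒ 0.07
d₂ = d₁ − σ√T = 0.0695 − 0.2000 = -0.1305 ⇒ -0.13
e^(−rT) = e^(−0.021·1) = 0.9792
N(−d₂) = N(0.13) = 0.5517;  N(−d₁) = N(-0.07) = 0.4721
P = 187·0.9792·0.5517 − 182·0.4721 = 101.0220 − 85.9222 = 15.0998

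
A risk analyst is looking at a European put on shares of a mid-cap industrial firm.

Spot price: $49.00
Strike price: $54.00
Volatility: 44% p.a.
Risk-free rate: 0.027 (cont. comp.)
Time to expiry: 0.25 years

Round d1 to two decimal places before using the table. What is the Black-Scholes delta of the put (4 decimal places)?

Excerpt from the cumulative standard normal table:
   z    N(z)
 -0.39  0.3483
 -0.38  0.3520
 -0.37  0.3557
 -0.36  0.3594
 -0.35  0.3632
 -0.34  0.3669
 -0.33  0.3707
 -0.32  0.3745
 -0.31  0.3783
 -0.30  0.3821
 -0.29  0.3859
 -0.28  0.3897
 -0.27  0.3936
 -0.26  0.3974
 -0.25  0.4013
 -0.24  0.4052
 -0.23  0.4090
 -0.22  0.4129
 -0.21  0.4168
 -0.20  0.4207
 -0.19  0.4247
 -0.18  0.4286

T = 0.25;  σ√T = 0.2200
d₁ = [ln(49/54) + (0.027 + 0.44²/2)·0.25] / 0.2200 = [-0.0972 + 0.0309] / 0.2200 = -0.3010 ≈ -0.30
N(d₁) = N(-0.30) = 0.3821
Δ_put = N(d₁) − 1 = 0.3821 − 1 = -0.6179

-0.6179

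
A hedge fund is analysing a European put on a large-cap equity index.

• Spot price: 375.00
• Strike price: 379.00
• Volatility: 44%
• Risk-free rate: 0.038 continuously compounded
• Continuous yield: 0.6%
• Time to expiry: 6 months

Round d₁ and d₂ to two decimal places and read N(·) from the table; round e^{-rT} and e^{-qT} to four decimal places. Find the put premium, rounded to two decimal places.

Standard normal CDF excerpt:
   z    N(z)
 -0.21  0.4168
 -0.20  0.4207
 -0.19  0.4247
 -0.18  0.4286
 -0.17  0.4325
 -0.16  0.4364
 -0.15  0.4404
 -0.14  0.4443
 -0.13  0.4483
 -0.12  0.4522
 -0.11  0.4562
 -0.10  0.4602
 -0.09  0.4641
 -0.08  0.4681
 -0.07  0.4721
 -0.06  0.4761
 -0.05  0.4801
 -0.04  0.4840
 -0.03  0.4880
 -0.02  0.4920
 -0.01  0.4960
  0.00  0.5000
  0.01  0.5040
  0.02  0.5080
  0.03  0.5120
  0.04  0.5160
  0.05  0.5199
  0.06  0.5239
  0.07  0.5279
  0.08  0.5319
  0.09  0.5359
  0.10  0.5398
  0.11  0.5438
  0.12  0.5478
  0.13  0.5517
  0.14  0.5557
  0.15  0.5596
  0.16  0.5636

44.95

σ√T = 0.44 × 0.7071 = 0.3111
d₁ = [ln(375/379) + (0.038 − 0.006 + 0.44²/2)·0.5] / 0.3111 = [-0.0106 + 0.0644] / 0.3111 = 0.1729 ≈ 0.17
d₂ = d₁ − σ√T = 0.1729 − 0.3111 = -0.1382 ≈ -0.14
e^(−qT) = e^(−0.006·0.5) = 0.9970;  e^(−rT) = e^(−0.038·0.5) = 0.9812
N(−d₂) = N(0.14) = 0.5557;  N(−d₁) = N(-0.17) = 0.4325
P = 379·0.9812·0.5557 − 375·0.9970·0.4325 = 206.6508 − 161.7009 = 44.9499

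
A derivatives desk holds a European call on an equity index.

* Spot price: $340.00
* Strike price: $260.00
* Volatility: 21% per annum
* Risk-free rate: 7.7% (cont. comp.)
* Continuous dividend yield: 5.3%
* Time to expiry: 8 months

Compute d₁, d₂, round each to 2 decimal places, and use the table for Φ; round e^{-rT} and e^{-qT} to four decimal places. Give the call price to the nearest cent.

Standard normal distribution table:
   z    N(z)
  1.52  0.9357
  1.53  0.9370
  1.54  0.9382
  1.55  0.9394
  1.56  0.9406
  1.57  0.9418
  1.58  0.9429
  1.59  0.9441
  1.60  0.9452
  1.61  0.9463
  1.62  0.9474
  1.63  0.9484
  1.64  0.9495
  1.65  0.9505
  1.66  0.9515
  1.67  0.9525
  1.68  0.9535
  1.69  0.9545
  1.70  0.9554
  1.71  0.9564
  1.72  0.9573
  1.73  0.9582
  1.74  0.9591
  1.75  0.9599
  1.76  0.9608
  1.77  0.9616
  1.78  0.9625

$82.15

σ√T = 0.21·√0.6667 = 0.1715
d₁ = [ln(340/260) + (0.077 − 0.053 + ½·0.21²)·0.6667] / (σ√T) = (0.2683 + 0.0307) / 0.1715 = 1.7436 → 1.74
d₂ = 1.7436 − 0.1715 = 1.5721 → 1.57
e^(−qT) = e^(−0.053·0.6667) = 0.9653;  e^(−rT) = e^(−0.077·0.6667) = 0.9500
N(d₁) = N(1.74) = 0.9591;  N(d₂) = N(1.57) = 0.9418
C = 340·0.9653·0.9591 − 260·0.9500·0.9418 = 314.7785 − 232.6246 = 82.1539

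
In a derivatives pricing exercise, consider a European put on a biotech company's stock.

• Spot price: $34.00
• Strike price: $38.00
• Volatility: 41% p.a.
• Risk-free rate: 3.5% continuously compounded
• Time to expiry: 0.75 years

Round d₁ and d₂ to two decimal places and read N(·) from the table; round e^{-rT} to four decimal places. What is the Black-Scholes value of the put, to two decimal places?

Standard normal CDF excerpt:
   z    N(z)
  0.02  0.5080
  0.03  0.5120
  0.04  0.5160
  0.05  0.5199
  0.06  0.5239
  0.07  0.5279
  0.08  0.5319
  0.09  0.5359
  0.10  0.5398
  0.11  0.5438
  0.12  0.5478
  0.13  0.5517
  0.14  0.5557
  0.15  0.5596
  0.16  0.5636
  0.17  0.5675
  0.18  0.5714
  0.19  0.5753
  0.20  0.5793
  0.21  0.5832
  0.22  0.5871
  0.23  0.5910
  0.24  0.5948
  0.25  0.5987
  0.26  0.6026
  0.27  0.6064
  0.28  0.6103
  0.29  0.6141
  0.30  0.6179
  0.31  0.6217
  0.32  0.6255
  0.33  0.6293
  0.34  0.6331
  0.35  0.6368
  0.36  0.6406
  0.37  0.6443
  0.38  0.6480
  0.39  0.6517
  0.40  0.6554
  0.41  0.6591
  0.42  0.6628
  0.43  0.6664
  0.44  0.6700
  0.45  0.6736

σ√T = 0.41·√0.75 = 0.3551
d₁ = [ln(34/38) + (0.035 + ½·0.41²)·0.75] / (σ√T) = (-0.1112 + 0.0893) / 0.3551 = -0.0618 ⇒ -0.06
d₂ = -0.0618 − 0.3551 = -0.4169 ⇒ -0.42
exp(−rT) = exp(−0.035·0.75) = 0.9741
P = 38·0.9741·N(0.42) − 34·N(0.06) = 38·0.9741·0.6628 − 34·0.5239 = 24.5341 − 17.8126 = 6.7215

$6.72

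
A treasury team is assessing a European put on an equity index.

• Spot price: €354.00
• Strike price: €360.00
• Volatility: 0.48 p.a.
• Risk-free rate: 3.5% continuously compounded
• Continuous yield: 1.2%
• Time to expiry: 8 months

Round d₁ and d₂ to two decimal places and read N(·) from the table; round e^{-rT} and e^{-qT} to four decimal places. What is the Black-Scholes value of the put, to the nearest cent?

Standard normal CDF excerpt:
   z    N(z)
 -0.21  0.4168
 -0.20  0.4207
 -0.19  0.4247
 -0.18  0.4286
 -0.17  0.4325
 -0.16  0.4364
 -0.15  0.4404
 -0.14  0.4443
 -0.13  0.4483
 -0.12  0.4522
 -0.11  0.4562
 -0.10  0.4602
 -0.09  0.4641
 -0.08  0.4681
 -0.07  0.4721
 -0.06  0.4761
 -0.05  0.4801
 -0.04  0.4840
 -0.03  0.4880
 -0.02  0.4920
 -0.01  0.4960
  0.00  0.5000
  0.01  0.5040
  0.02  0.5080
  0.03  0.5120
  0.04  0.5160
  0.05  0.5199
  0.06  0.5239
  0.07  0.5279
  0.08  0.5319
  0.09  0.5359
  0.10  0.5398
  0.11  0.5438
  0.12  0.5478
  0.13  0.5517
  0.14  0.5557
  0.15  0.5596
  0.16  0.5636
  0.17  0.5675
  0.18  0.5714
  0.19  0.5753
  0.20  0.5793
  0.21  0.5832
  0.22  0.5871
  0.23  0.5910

€54.59

σ√T = 0.48 × 0.8165 = 0.3919
ln(S/K) + (r − q + σ²/2)T = ln(354/360) + (0.035 − 0.012 + 0.48²/2)·0.6667 = -0.0168 + 0.0921 = 0.0753
d₁ = 0.0753 / 0.3919 = 0.1922 ⇒ 0.19
d₂ = d₁ − σ√T = 0.1922 − 0.3919 = -0.1997 ⇒ -0.20
exp(−qT) = exp(−0.012·0.6667) = 0.9920;  exp(−rT) = exp(−0.035·0.6667) = 0.9769
P = 360·0.9769·N(0.20) − 354·0.9920·N(-0.19) = 360·0.9769·0.5793 − 354·0.9920·0.4247 = 203.7305 − 149.1410 = 54.5895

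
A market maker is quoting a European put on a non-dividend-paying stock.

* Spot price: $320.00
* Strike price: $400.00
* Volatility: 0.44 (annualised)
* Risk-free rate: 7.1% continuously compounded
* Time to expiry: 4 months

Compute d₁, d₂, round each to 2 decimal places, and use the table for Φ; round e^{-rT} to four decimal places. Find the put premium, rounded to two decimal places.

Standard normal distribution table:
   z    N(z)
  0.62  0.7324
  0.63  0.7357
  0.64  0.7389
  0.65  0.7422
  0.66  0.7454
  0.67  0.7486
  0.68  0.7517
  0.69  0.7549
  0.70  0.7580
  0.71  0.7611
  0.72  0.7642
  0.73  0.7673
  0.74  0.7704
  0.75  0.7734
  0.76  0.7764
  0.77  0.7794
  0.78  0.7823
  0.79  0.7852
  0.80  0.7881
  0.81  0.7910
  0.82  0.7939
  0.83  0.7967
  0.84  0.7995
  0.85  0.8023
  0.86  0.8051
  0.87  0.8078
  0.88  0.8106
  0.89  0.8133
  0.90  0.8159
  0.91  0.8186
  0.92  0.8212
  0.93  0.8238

σ√T = 0.44 × 0.5774 = 0.2540
d₁ = [ln(320/400) + (0.071 + 0.44²/2)·0.3333] / 0.2540 = [-0.2231 + 0.0559] / 0.2540 = -0.6582 ⇒ -0.66
d₂ = d₁ − σ√T = -0.6582 − 0.2540 = -0.9123 ⇒ -0.91
exp(−rT) = exp(−0.071·0.3333) = 0.9766
P = 400·0.9766·N(0.91) − 320·N(0.66) = 400·0.9766·0.8186 − 320·0.7454 = 319.7779 − 238.5280 = 81.2499

$81.25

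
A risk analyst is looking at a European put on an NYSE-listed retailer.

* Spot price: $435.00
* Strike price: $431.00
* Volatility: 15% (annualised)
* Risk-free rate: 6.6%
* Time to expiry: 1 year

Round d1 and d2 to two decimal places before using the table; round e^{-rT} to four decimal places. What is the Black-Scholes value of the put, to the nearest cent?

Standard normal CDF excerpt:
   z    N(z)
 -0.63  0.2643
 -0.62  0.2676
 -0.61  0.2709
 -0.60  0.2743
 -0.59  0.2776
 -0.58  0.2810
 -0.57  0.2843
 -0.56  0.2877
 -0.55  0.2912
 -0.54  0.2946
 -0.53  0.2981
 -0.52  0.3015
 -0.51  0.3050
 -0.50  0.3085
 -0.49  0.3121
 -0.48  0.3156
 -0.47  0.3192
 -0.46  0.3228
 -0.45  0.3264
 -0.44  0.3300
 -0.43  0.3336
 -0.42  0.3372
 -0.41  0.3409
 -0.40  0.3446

$12.36

σ√T = 0.15 × 1.0000 = 0.1500
ln(S/K) + (r + σ²/2)T = ln(435/431) + (0.066 + 0.15²/2)·1 = 0.0092 + 0.0772 = 0.0865
d₁ = 0.0865 / 0.1500 = 0.5766 which rounds to 0.58
d₂ = d₁ − σ√T = 0.5766 − 0.1500 = 0.4266 which rounds to 0.43
e^(−rT) = e^(−0.066·1) = 0.9361
P = 431·0.9361·N(-0.43) − 435·N(-0.58) = 431·0.9361·0.3336 − 435·0.2810 = 134.5940 − 122.2350 = 12.3590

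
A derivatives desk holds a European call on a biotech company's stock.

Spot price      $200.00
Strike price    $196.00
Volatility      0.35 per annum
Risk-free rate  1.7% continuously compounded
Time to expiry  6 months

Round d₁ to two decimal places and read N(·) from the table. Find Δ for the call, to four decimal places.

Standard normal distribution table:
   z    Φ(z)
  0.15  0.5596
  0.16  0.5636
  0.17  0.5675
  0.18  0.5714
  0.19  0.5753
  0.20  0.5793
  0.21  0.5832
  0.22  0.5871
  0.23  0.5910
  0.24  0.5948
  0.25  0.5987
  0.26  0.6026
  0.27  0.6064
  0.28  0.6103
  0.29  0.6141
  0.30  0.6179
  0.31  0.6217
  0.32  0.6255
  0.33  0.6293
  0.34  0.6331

0.5948

σ√T = 0.35 × 0.7071 = 0.2475
d₁ = [ln(200/196) + (0.017 + 0.35²/2)·0.5] / 0.2475 = [0.0202 + 0.0391] / 0.2475 = 0.2397 → 0.24
N(d₁) = N(0.24) = 0.5948
Δ_call = N(d₁) = 0.5948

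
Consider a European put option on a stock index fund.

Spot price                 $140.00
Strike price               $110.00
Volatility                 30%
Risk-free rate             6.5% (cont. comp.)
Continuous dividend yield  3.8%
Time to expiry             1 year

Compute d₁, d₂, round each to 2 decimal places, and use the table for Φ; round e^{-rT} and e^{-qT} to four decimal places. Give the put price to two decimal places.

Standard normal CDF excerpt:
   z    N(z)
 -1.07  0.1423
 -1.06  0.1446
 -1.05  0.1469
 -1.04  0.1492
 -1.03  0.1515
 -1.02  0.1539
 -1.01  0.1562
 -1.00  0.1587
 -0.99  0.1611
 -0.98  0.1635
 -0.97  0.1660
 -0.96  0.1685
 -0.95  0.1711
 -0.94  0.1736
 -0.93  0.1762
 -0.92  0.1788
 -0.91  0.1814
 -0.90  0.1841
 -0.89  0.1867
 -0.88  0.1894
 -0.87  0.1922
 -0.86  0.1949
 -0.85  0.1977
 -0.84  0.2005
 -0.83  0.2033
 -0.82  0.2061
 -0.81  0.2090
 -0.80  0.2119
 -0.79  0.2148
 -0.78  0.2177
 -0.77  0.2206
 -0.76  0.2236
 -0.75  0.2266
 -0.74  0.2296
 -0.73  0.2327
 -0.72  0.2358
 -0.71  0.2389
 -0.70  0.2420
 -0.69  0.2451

$3.56

σ√T = 0.3 × 1.0000 = 0.3000
d₁ = [ln(140/110) + (0.065 − 0.038 + 0.3²/2)·1] / 0.3000 = [0.2412 + 0.0720] / 0.3000 = 1.0439 → 1.04
d₂ = d₁ − σ√T = 1.0439 − 0.3000 = 0.7439 → 0.74
e^(−qT) = e^(−0.038·1) = 0.9627;  e^(−rT) = e^(−0.065·1) = 0.9371
N(−d₂) = N(-0.74) = 0.2296;  N(−d₁) = N(-1.04) = 0.1492
P = 110·0.9371·0.2296 − 140·0.9627·0.1492 = 23.6674 − 20.1089 = 3.5585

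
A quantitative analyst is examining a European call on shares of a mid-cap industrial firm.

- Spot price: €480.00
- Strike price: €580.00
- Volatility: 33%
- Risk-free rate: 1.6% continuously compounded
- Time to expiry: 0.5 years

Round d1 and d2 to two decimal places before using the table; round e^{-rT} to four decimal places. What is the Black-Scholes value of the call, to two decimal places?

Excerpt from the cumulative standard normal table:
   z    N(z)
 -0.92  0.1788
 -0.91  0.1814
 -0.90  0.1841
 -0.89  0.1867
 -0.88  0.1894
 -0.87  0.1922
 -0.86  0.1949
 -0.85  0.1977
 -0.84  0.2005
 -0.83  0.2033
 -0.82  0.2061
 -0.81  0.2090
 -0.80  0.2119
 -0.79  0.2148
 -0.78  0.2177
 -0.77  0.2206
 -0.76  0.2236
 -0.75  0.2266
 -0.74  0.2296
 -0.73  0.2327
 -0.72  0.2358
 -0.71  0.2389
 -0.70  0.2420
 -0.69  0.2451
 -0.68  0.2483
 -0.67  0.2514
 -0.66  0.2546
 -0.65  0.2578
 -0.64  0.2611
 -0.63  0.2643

T = 0.5;  σ√T = 0.2333
d₁ = [ln(480/580) + (0.016 + ½·0.33²)·0.5] / (σ√T) = (-0.1892 + 0.0352) / 0.2333 = -0.6600 → -0.66
d₂ = -0.6600 − 0.2333 = -0.8934 → -0.89
exp(−rT) = exp(−0.016·0.5) = 0.9920
N(d₁) = N(-0.66) = 0.2546;  N(d₂) = N(-0.89) = 0.1867
C = 480·0.2546 − 580·0.9920·0.1867 = 122.2080 − 107.4197 = 14.7883

€14.79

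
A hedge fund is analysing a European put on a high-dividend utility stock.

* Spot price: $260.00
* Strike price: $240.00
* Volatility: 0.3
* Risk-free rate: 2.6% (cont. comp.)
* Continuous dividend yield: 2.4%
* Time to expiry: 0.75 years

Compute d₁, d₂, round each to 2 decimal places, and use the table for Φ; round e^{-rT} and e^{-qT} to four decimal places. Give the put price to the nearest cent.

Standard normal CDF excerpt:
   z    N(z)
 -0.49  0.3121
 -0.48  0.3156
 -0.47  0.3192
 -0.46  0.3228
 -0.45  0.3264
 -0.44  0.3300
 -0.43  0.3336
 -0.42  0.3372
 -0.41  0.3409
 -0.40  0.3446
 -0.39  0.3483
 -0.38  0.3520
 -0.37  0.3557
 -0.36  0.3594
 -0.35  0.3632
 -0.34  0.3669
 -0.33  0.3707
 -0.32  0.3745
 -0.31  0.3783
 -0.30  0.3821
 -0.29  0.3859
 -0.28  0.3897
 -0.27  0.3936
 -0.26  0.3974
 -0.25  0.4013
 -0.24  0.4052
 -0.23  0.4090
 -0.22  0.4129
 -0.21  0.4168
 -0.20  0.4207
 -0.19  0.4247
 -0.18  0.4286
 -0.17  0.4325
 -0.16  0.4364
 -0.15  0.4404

T = 0.75;  σ√T = 0.2598
d₁ = [ln(260/240) + (0.026 − 0.024 + 0.3²/2)·0.75] / 0.2598 = [0.0800 + 0.0353] / 0.2598 = 0.4438 ≈ 0.44
d₂ = d₁ − σ√T = 0.4438 − 0.2598 = 0.1840 ≈ 0.18
exp(−qT) = exp(−0.024·0.75) = 0.9822;  exp(−rT) = exp(−0.026·0.75) = 0.9807
N(−d₂) = N(-0.18) = 0.4286;  N(−d₁) = N(-0.44) = 0.3300
P = 240·0.9807·0.4286 − 260·0.9822·0.3300 = 100.8787 − 84.2728 = 16.6060

$16.61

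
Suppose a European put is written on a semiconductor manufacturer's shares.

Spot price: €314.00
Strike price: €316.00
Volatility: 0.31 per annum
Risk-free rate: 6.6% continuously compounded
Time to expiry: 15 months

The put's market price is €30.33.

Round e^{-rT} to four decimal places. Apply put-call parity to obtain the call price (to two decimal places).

e^(−rT) = e^(−0.066·1.25) = 0.9208
Put-call parity: C − P = S − K·e^(−rT) = 314 − 316·0.9208 = 314 − 290.9728 = 23.0272
C = P + (C − P) = 30.33 + (23.0272) = 53.3572

€53.36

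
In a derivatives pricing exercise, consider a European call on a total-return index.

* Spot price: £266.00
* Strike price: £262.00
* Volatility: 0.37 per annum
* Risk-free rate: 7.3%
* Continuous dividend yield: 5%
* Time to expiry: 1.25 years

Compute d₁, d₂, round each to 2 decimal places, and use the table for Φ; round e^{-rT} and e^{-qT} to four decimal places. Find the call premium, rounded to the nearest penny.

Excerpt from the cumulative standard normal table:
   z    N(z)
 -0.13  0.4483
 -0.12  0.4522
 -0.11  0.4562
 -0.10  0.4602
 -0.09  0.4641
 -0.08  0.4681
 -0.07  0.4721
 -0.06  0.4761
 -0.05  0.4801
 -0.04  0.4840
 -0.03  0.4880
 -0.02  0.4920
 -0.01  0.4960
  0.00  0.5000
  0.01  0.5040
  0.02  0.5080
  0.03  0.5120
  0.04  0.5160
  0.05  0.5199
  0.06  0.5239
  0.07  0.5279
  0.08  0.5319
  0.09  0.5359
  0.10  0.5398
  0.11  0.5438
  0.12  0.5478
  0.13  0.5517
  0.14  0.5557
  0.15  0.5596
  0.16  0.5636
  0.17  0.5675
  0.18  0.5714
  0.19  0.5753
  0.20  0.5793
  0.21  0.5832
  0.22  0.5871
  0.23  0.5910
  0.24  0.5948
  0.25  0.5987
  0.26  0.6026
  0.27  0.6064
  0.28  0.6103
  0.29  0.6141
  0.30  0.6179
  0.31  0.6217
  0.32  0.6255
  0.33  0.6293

σ√T = 0.37·√1.25 = 0.4137
d₁ = [ln(266/262) + (0.073 − 0.05 + 0.37²/2)·1.25] / 0.4137 = [0.0152 + 0.1143] / 0.4137 = 0.3130 which rounds to 0.31
d₂ = d₁ − σ√T = 0.3130 − 0.4137 = -0.1007 which rounds to -0.10
e^(−qT) = e^(−0.05·1.25) = 0.9394;  e^(−rT) = e^(−0.073·1.25) = 0.9128
N(d₁) = N(0.31) = 0.6217;  N(d₂) = N(-0.10) = 0.4602
C = 266·0.9394·0.6217 − 262·0.9128·0.4602 = 155.3506 − 110.0585 = 45.2922

£45.29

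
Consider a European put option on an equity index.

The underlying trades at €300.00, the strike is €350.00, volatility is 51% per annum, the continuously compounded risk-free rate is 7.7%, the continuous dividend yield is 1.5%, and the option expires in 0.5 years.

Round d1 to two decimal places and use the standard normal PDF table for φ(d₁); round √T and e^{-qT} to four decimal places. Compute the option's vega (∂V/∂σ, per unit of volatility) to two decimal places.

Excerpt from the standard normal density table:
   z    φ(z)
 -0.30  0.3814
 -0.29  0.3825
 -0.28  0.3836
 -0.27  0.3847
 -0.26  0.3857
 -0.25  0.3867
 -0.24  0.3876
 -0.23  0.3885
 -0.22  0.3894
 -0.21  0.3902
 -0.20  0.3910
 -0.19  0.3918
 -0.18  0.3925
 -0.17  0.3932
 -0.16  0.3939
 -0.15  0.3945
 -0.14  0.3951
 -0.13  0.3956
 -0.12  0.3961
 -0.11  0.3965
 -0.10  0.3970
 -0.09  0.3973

82.93

σ√T = 0.51·√0.5 = 0.3606
d₁ = [ln(300/350) + (0.077 − 0.015 + 0.51²/2)·0.5] / 0.3606 = [-0.1542 + 0.0960] / 0.3606 = -0.1612 which rounds to -0.16
√T = √0.5 = 0.7071
φ(d₁) = φ(-0.16) = 0.3939
e^(−qT) = e^(−0.015·0.5) = 0.9925
vega = S·e^(−qT)·φ(d₁)·√T = 300·0.9925·0.3939·0.7071 = 82.9313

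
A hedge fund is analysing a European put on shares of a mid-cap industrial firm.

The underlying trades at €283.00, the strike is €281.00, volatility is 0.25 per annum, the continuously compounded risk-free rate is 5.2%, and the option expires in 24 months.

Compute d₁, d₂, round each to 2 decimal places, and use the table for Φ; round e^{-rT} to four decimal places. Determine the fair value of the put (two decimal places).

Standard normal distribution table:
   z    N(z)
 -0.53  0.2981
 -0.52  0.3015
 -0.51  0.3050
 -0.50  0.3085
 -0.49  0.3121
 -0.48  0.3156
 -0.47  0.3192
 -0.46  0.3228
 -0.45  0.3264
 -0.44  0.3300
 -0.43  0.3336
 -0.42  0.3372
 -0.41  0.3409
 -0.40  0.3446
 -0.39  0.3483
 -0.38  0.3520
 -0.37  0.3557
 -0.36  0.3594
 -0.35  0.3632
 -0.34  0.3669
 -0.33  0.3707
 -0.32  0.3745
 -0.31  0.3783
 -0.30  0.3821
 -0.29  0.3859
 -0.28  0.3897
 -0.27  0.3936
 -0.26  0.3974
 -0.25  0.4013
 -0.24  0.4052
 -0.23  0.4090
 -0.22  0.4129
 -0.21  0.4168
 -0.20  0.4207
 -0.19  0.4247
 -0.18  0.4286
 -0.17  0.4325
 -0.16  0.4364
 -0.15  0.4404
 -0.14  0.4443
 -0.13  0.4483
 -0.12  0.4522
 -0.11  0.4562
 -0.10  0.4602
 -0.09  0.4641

€24.19

σ√T = 0.25·√2 = 0.3536
d₁ = [ln(283/281) + (0.052 + 0.25²/2)·2] / 0.3536 = [0.0071 + 0.1665] / 0.3536 = 0.4910 → 0.49
d₂ = d₁ − σ√T = 0.4910 − 0.3536 = 0.1374 → 0.14
e^(−rT) = e^(−0.052·2) = 0.9012
N(−d₂) = N(-0.14) = 0.4443;  N(−d₁) = N(-0.49) = 0.3121
P = 281·0.9012·0.4443 − 283·0.3121 = 112.5133 − 88.3243 = 24.1890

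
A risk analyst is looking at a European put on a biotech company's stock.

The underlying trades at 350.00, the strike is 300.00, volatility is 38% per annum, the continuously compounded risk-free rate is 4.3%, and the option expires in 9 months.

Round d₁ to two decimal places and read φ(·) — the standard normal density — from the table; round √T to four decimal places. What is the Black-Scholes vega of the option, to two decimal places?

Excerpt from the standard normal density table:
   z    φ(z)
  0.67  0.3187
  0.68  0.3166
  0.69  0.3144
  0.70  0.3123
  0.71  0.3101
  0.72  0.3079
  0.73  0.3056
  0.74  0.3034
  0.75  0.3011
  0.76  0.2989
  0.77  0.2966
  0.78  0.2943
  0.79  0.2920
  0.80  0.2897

T = 0.75;  σ√T = 0.3291
ln(S/K) + (r + σ²/2)T = ln(350/300) + (0.043 + 0.38²/2)·0.75 = 0.1542 + 0.0864 = 0.2406
d₁ = 0.2406 / 0.3291 = 0.7310 → 0.73
√T = √0.75 = 0.8660
φ(d₁) = φ(0.73) = 0.3056
vega = S·φ(d₁)·√T = 350·0.3056·0.8660 = 92.6274

92.63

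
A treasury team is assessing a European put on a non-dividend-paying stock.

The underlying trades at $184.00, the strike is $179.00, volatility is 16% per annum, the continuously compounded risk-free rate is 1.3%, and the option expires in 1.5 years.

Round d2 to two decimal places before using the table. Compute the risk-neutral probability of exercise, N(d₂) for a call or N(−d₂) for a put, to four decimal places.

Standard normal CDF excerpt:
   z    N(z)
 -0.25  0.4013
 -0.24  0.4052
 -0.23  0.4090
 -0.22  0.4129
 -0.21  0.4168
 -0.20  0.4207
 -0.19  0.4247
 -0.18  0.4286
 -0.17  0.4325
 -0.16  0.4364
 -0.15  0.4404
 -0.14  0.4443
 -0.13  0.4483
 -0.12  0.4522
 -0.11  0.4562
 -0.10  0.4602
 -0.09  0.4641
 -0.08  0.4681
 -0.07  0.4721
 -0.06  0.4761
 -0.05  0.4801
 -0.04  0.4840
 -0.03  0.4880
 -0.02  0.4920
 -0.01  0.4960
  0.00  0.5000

σ√T = 0.16 × 1.2247 = 0.1960
d₁ = [ln(184/179) + (0.013 + 0.16²/2)·1.5] / 0.1960 = [0.0275 + 0.0387] / 0.1960 = 0.3381 ⇒ 0.34
d₂ = d₁ − σ√T = 0.3381 − 0.1960 = 0.1421 ⇒ 0.14
Pr(exercise) under Q = N(−d₂) = N(-0.14) = 0.4443

0.4443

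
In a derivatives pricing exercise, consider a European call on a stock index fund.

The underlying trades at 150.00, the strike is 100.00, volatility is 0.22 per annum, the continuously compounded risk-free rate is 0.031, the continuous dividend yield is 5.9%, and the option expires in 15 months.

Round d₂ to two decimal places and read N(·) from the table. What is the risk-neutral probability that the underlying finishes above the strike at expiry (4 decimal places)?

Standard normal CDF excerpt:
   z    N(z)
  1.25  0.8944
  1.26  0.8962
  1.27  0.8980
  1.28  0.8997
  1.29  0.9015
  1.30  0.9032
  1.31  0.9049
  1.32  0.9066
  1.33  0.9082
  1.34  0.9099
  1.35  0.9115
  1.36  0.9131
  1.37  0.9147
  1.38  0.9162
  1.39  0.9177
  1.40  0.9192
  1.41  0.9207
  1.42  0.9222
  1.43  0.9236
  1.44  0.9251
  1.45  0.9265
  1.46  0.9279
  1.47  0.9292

0.9162

T = 1.25;  σ√T = 0.2460
d₁ = [ln(150/100) + (0.031 − 0.059 + 0.22²/2)·1.25] / 0.2460 = [0.4055 − 0.0047] / 0.2460 = 1.6291 ≈ 1.63
d₂ = d₁ − σ√T = 1.6291 − 0.2460 = 1.3832 ≈ 1.38
Risk-neutral Pr[S_T > K] = N(d₂) = N(1.38) = 0.9162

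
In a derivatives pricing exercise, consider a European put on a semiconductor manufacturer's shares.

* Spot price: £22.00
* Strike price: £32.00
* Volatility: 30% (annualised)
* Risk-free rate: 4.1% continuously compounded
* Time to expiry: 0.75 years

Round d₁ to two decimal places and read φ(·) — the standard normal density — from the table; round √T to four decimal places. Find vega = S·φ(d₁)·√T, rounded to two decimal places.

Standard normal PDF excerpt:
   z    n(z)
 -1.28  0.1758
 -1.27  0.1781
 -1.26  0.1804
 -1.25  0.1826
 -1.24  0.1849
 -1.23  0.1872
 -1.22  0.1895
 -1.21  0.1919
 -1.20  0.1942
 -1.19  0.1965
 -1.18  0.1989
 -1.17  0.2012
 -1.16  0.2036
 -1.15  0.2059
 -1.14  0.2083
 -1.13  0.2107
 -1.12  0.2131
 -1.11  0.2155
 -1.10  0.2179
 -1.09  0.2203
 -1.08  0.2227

3.74

σ√T = 0.3 × 0.8660 = 0.2598
d₁ = [ln(22/32) + (0.041 + 0.3²/2)·0.75] / 0.2598 = [-0.3747 + 0.0645] / 0.2598 = -1.1939 which rounds to -1.19
√T = √0.75 = 0.8660
φ(d₁) = φ(-1.19) = 0.1965
vega = S·φ(d₁)·√T = 22·0.1965·0.8660 = 3.7437
(The call has the same vega.)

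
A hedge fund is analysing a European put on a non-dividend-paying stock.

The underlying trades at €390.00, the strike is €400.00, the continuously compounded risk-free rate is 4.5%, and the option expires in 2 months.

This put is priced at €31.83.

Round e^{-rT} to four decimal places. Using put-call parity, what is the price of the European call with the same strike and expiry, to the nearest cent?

€24.83

e^(−rT) = e^(−0.045·0.1667) = 0.9925
Put-call parity: C − P = S − K·e^(−rT) = 390 − 400·0.9925 = 390 − 397.0000 = -7.0000
C = P + (C − P) = 31.83 + (-7.0000) = 24.8300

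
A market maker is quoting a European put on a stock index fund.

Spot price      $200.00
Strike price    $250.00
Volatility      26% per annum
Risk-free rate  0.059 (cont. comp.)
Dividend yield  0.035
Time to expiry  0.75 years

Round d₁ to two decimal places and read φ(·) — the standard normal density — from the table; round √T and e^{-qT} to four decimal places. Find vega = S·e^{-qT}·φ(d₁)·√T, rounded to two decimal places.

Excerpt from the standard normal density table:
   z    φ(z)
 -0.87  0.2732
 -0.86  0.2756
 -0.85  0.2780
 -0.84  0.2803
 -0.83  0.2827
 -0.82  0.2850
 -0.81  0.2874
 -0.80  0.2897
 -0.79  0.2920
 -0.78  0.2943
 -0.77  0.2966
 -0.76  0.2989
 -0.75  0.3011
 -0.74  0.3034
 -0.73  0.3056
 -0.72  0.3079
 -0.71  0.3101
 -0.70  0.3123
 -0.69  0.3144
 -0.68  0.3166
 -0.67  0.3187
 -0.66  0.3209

σ√T = 0.26 × 0.8660 = 0.2252
ln(S/K) + (r − q + σ²/2)T = ln(200/250) + (0.059 − 0.035 + 0.26²/2)·0.75 = -0.2231 + 0.0433 = -0.1798
d₁ = -0.1798 / 0.2252 = -0.7985 ⇒ -0.80
√T = √0.75 = 0.8660
φ(d₁) = φ(-0.80) = 0.2897
exp(−qT) = exp(−0.035·0.75) = 0.9741
vega = S·exp(−qT)·φ(d₁)·√T = 200·0.9741·0.2897·0.8660 = 48.8765

48.88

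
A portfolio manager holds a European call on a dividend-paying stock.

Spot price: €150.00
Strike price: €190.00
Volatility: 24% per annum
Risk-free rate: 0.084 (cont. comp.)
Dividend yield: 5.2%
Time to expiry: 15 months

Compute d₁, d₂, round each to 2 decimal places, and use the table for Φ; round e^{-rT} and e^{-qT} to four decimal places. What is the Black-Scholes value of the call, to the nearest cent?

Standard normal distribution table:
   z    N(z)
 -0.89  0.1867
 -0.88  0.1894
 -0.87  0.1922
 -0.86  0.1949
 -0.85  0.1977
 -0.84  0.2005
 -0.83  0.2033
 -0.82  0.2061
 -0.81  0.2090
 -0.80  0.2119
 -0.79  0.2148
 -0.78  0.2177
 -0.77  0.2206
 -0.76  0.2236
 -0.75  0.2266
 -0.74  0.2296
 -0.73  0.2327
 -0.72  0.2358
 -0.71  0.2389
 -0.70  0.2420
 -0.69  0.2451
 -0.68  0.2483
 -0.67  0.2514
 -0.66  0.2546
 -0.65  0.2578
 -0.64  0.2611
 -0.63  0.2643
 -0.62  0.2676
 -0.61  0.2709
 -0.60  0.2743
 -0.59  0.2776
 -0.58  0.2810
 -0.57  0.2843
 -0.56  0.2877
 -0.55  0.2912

σ√T = 0.24·√1.25 = 0.2683
d₁ = [ln(150/190) + (0.084 − 0.052 + 0.24²/2)·1.25] / 0.2683 = [-0.2364 + 0.0760] / 0.2683 = -0.5977 ≈ -0.60
d₂ = d₁ − σ√T = -0.5977 − 0.2683 = -0.8661 ≈ -0.87
e^(−qT) = e^(−0.052·1.25) = 0.9371;  e^(−rT) = e^(−0.084·1.25) = 0.9003
N(d₁) = N(-0.60) = 0.2743;  N(d₂) = N(-0.87) = 0.1922
C = 150·0.9371·0.2743 − 190·0.9003·0.1922 = 38.5570 − 32.8772 = 5.6798

€5.68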